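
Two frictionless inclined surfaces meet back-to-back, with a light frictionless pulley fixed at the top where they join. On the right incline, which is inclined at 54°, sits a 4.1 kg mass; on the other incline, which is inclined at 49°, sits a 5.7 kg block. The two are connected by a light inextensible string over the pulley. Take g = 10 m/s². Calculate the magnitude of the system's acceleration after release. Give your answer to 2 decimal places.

1.00 m/s²

Resolve each weight along its own incline: the 4.1 kg mass has component 4.1 × 10 × sin 54° = 33.170 N down its slope, and the 5.7 kg mass has 5.7 × 10 × sin 49° = 43.018 N down its slope.
The 5.7 kg side's 43.018 N exceeds the other side's 33.170 N, so that mass slides down and the 4.1 kg mass slides up. Taking that direction as positive, Newton's second law for the whole system gives 43.018 − 33.170 = (4.1 + 5.7) a, so a = 9.848 / 9.8 = 1.0049 m/s².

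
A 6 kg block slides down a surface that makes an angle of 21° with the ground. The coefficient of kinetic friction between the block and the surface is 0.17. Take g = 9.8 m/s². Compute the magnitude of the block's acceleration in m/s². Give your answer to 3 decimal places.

1.957 m/s²

Resolving the weight along the incline: the component pulling the block down the slope is mg sin 21° = 6 × 9.8 × 0.3584 = 21.074 N, and the normal force is N = mg cos 21° = 6 × 9.8 × 0.9336 = 54.896 N.
Kinetic friction acts up the slope with magnitude f = μN = 0.17 × 54.896 = 9.332 N.
Net force along the incline is 21.074 − 9.332 = 11.742 N, so a = 11.742 / 6 = 1.9570 m/s².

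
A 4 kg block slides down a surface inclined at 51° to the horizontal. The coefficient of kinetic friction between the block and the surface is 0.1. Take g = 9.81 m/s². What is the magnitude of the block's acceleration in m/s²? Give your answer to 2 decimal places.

Resolving the weight along the incline: the component pulling the block down the slope is mg sin 51° = 4 × 9.81 × 0.7771 = 30.493 N, and the normal force is N = mg cos 51° = 4 × 9.81 × 0.6293 = 24.694 N.
Kinetic friction acts up the slope with magnitude f = μN = 0.1 × 24.694 = 2.469 N.
Net force along the incline is 30.493 − 2.469 = 28.024 N, so a = 28.024 / 4 = 7.0060 m/s².

7.01 m/s²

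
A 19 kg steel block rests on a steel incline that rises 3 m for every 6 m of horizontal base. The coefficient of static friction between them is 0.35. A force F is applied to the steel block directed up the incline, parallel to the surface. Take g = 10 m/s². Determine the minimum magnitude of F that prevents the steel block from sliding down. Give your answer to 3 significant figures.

The normal force is N = mg cos 26.57° = 169.941 N. With F at its minimum the steel block is on the verge of sliding down, so static friction is at its maximum μ_s N = 0.35 × 169.941 = 59.479 N and acts up the slope.
Equilibrium along the incline: F + μ_s N = mg sin 26.57°, so F = 84.971 − 59.479 = 25.492 N.

25.5 N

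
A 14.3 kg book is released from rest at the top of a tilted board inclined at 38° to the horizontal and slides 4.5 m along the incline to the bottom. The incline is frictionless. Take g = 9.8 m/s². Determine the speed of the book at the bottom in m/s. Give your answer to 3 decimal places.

The weight component along the incline is mg sin 38° = 86.279 N and the normal force is N = mg cos 38° = 110.432 N.
With no friction, a = g sin 38° = 6.0335 m/s².
Starting from rest over a distance of 4.5 m, v² = 2aL = 2 × 6.0335 × 4.5 = 54.3015, so v = 7.3690 m/s.

7.369 m/s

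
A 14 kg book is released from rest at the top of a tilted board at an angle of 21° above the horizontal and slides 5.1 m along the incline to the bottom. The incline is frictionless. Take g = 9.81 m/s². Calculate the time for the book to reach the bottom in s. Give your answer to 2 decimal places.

The weight component along the incline is mg sin 21° = 49.218 N and the normal force is N = mg cos 21° = 128.218 N.
With no friction, a = g sin 21° = 3.5156 m/s².
Starting from rest, L = ½at², so t = √(2L/a) = √(2 × 5.1 / 3.5156) = 1.7033 s.

1.70 s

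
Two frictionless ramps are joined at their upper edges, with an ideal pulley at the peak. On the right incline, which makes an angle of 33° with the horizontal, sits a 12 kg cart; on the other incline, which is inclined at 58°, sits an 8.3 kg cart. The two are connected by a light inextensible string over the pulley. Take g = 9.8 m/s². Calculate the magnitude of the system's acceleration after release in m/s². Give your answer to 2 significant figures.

0.24 m/s²

Resolve each weight along its own incline: the 12 kg mass has component 12 × 9.8 × sin 33° = 64.050 N down its slope, and the 8.3 kg mass has 8.3 × 9.8 × sin 58° = 68.980 N down its slope.
The 8.3 kg side's 68.980 N exceeds the other side's 64.050 N, so that mass slides down and the 12 kg mass slides up. Taking that direction as positive, Newton's second law for the whole system gives 68.980 − 64.050 = (12 + 8.3) a, so a = 4.930 / 20.3 = 0.2429 m/s².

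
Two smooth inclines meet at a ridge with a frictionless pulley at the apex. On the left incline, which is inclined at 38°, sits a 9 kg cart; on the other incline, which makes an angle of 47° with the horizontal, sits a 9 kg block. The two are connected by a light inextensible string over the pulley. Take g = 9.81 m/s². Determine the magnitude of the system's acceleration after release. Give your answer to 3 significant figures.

Resolve each weight along its own incline: the 9 kg mass has component 9 × 9.81 × sin 38° = 54.357 N down its slope, and the 9 kg mass has 9 × 9.81 × sin 47° = 64.571 N down its slope.
The 9 kg side's 64.571 N exceeds the other side's 54.357 N, so that mass slides down and the 9 kg mass slides up. Taking that direction as positive, Newton's second law for the whole system gives 64.571 − 54.357 = (9 + 9) a, so a = 10.214 / 18 = 0.5674 m/s².

0.567 m/s²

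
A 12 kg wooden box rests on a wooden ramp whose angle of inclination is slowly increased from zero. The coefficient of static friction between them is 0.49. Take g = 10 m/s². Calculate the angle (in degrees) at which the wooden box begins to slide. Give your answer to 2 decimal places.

At the threshold of sliding, static friction is at its maximum μ_s N and exactly balances the weight component along the incline: mg sin θ = μ_s mg cos θ.
Hence tan θ = μ_s = 0.49, so θ = arctan(0.49) = 26.1049°.

26.10°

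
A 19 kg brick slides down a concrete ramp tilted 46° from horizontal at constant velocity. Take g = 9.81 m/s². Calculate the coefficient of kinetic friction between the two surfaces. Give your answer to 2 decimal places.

1.04

At constant velocity the net force along the incline is zero: mg sin 46° = μ mg cos 46°.
So μ = tan 46° = 0.7193 / 0.6947 = 1.0354.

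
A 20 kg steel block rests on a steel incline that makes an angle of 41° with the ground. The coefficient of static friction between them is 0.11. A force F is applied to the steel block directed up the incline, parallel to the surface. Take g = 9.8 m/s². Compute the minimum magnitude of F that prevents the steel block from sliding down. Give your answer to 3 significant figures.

The normal force is N = mg cos 41° = 147.923 N. With F at its minimum the steel block is on the verge of sliding down, so static friction is at its maximum μ_s N = 0.11 × 147.923 = 16.272 N and acts up the slope.
Equilibrium along the incline: F + μ_s N = mg sin 41°, so F = 128.588 − 16.272 = 112.316 N.

112 N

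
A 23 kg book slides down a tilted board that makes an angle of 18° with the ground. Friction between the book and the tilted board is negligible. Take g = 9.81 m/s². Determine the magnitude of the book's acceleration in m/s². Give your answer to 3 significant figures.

Resolving the weight along the incline: the component pulling the book down the slope is mg sin 18° = 23 × 9.81 × 0.3090 = 69.720 N, and the normal force is N = mg cos 18° = 23 × 9.81 × 0.9511 = 214.597 N.
With no friction the net force along the incline is 69.720 N, so a = g sin 18° = 69.720 / 23 = 3.0313 m/s².

3.03 m/s²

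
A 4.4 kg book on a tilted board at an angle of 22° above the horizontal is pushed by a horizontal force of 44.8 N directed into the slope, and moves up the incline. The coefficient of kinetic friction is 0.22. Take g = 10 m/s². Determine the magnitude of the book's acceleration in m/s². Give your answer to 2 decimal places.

The horizontal push has components F cos 22° = 44.8 × 0.9272 = 41.539 N up the incline and F sin 22° = 44.8 × 0.3746 = 16.782 N pressing into the surface.
The normal force is therefore N = mg cos 22° + F sin 22° = 40.797 + 16.782 = 57.579 N, and kinetic friction down the slope is μN = 0.22 × 57.579 = 12.667 N.
Along the incline: F cos 22° − mg sin 22° − μN = ma, so 41.539 − 16.482 − 12.667 = 4.4 a, giving a = 2.8159 m/s².

2.82 m/s²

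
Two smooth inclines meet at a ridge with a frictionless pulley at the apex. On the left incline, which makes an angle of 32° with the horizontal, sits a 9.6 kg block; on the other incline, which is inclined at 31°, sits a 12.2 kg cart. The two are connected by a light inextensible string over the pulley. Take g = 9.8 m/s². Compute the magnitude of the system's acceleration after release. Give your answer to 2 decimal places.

0.54 m/s²

Resolve each weight along its own incline: the 9.6 kg mass has component 9.6 × 9.8 × sin 32° = 49.855 N down its slope, and the 12.2 kg mass has 12.2 × 9.8 × sin 31° = 61.578 N down its slope.
The 12.2 kg side's 61.578 N exceeds the other side's 49.855 N, so that mass slides down and the 9.6 kg mass slides up. Taking that direction as positive, Newton's second law for the whole system gives 61.578 − 49.855 = (9.6 + 12.2) a, so a = 11.723 / 21.8 = 0.5378 m/s².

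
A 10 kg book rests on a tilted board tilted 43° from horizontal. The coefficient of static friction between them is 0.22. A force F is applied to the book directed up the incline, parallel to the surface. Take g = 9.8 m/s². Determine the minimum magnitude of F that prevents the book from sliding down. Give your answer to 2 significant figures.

The normal force is N = mg cos 43° = 71.673 N. With F at its minimum the book is on the verge of sliding down, so static friction is at its maximum μ_s N = 0.22 × 71.673 = 15.768 N and acts up the slope.
Equilibrium along the incline: F + μ_s N = mg sin 43°, so F = 66.836 − 15.768 = 51.068 N.

51 N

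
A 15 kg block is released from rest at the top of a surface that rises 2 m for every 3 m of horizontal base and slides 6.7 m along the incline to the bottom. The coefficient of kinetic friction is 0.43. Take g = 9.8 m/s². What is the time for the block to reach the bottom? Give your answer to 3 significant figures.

The weight component along the incline is mg sin 33.69° = 81.541 N and the normal force is N = mg cos 33.69° = 122.311 N.
Friction up the slope is f = μN = 0.43 × 122.311 = 52.594 N, so the net downslope force is 81.541 − 52.594 = 28.947 N and a = 28.947 / 15 = 1.9298 m/s².
Starting from rest, L = ½at², so t = √(2L/a) = √(2 × 6.7 / 1.9298) = 2.6351 s.

2.64 s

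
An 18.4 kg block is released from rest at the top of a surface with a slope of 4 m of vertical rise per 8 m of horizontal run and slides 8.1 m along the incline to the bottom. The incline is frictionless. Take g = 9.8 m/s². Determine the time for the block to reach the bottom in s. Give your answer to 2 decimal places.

The weight component along the incline is mg sin 26.57° = 80.642 N and the normal force is N = mg cos 26.57° = 161.283 N.
With no friction, a = g sin 26.57° = 4.3827 m/s².
Starting from rest, L = ½at², so t = √(2L/a) = √(2 × 8.1 / 4.3827) = 1.9226 s.

1.92 s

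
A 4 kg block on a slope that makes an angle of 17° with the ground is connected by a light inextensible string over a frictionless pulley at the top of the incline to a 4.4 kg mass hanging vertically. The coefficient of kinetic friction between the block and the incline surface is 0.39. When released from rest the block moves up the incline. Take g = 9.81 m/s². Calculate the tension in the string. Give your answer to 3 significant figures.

34.2 N

For the block on the incline: the weight component along the slope is m₁g sin 17° = 4 × 9.81 × 0.2924 = 11.474 N and the normal force is N = m₁g cos 17° = 37.525 N.
Kinetic friction opposes the block's motion up the incline: f = μN = 0.39 × 37.525 = 14.635 N acting down the slope.
Newton's second law for the block (up-slope positive): T − 11.474 − 14.635 = 4 a. For the hanging mass (downward positive): 4.4 × 9.81 − T = 4.4 a.
Adding the two equations eliminates T: 17.055 = 8.4 a, so a = 2.0304 m/s².
Then from the hanging mass's equation, T = 4.4 × (9.81 − 2.0304) = 34.230 N.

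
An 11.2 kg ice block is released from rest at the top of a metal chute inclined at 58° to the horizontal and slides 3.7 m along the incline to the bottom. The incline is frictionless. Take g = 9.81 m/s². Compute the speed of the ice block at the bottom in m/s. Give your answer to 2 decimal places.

7.85 m/s

The weight component along the incline is mg sin 58° = 93.177 N and the normal force is N = mg cos 58° = 58.223 N.
With no friction, a = g sin 58° = 8.3194 m/s².
Starting from rest over a distance of 3.7 m, v² = 2aL = 2 × 8.3194 × 3.7 = 61.5636, so v = 7.8462 m/s.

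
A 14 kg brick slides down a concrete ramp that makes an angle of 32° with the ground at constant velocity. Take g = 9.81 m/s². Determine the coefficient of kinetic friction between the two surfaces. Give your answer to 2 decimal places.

At constant velocity the net force along the incline is zero: mg sin 32° = μ mg cos 32°.
So μ = tan 32° = 0.5299 / 0.8480 = 0.6249.

0.62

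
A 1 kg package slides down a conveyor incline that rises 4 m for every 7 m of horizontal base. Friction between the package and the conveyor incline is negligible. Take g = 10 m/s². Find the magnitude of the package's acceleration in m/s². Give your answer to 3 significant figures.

Resolving the weight along the incline: the component pulling the package down the slope is mg sin 29.74° = 1 × 10 × 0.4961 = 4.961 N, and the normal force is N = mg cos 29.74° = 1 × 10 × 0.8682 = 8.682 N.
With no friction the net force along the incline is 4.961 N, so a = g sin 29.74° = 4.961 / 1 = 4.9610 m/s².

4.96 m/s²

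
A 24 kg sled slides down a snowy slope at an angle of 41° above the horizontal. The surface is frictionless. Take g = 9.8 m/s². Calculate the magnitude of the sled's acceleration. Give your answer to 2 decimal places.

6.43 m/s²

Resolving the weight along the incline: the component pulling the sled down the slope is mg sin 41° = 24 × 9.8 × 0.6561 = 154.315 N, and the normal force is N = mg cos 41° = 24 × 9.8 × 0.7547 = 177.505 N.
With no friction the net force along the incline is 154.315 N, so a = g sin 41° = 154.315 / 24 = 6.4298 m/s².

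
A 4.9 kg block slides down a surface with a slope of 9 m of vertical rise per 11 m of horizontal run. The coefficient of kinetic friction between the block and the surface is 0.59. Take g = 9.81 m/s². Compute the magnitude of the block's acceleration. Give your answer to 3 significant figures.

1.73 m/s²

Resolving the weight along the incline: the component pulling the block down the slope is mg sin 39.29° = 4.9 × 9.81 × 0.6332 = 30.437 N, and the normal force is N = mg cos 39.29° = 4.9 × 9.81 × 0.7740 = 37.205 N.
Kinetic friction acts up the slope with magnitude f = μN = 0.59 × 37.205 = 21.951 N.
Net force along the incline is 30.437 − 21.951 = 8.486 N, so a = 8.486 / 4.9 = 1.7318 m/s².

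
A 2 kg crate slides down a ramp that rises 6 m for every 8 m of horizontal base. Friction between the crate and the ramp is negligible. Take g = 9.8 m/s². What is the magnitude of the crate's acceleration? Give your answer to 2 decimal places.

Resolving the weight along the incline: the component pulling the crate down the slope is mg sin 36.87° = 2 × 9.8 × 0.6000 = 11.760 N, and the normal force is N = mg cos 36.87° = 2 × 9.8 × 0.8000 = 15.680 N.
With no friction the net force along the incline is 11.760 N, so a = g sin 36.87° = 11.760 / 2 = 5.8800 m/s².

5.88 m/s²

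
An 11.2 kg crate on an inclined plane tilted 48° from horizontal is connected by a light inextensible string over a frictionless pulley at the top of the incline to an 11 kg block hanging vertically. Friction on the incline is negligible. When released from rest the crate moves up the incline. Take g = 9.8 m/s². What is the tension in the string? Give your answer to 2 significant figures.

95 N

For the crate on the incline: the weight component along the slope is m₁g sin 48° = 11.2 × 9.8 × 0.7431 = 81.563 N and the normal force is N = m₁g cos 48° = 73.444 N.
Newton's second law for the crate (up-slope positive): T − 81.563 = 11.2 a. For the hanging block (downward positive): 11 × 9.8 − T = 11 a.
Adding the two equations eliminates T: 26.237 = 22.2 a, so a = 1.1818 m/s².
Then from the hanging block's equation, T = 11 × (9.8 − 1.1818) = 94.800 N.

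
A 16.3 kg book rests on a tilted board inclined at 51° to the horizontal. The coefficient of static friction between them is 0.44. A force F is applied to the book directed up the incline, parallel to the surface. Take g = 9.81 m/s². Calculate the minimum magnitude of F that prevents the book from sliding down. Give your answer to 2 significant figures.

80 N

The normal force is N = mg cos 51° = 100.630 N. With F at its minimum the book is on the verge of sliding down, so static friction is at its maximum μ_s N = 0.44 × 100.630 = 44.277 N and acts up the slope.
Equilibrium along the incline: F + μ_s N = mg sin 51°, so F = 124.268 − 44.277 = 79.991 N.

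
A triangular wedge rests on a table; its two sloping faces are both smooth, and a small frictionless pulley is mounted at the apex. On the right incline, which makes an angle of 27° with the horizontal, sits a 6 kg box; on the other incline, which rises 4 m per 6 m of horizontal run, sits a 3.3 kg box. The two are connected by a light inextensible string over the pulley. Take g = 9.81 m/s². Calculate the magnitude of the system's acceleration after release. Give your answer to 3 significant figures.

Resolve each weight along its own incline: the 6 kg mass has component 6 × 9.81 × sin 27° = 26.722 N down its slope, and the 3.3 kg mass has 3.3 × 9.81 × sin 33.69° = 17.957 N down its slope.
The 6 kg side's 26.722 N exceeds the other side's 17.957 N, so that mass slides down and the 3.3 kg mass slides up. Taking that direction as positive, Newton's second law for the whole system gives 26.722 − 17.957 = (6 + 3.3) a, so a = 8.765 / 9.3 = 0.9425 m/s².

0.942 m/s²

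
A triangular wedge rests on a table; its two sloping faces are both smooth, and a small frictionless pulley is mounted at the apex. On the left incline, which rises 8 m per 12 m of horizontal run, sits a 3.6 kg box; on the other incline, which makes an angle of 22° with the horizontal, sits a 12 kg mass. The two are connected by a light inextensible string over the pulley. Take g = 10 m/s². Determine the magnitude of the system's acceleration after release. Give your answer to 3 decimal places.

1.602 m/s²

Resolve each weight along its own incline: the 3.6 kg mass has component 3.6 × 10 × sin 33.69° = 19.969 N down its slope, and the 12 kg mass has 12 × 10 × sin 22° = 44.953 N down its slope.
The 12 kg side's 44.953 N exceeds the other side's 19.969 N, so that mass slides down and the 3.6 kg mass slides up. Taking that direction as positive, Newton's second law for the whole system gives 44.953 − 19.969 = (3.6 + 12) a, so a = 24.984 / 15.6 = 1.6015 m/s².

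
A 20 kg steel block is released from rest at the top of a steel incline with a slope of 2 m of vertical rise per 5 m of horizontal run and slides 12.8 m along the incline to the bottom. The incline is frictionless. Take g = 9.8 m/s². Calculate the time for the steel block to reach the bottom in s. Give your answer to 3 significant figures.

The weight component along the incline is mg sin 21.80° = 72.793 N and the normal force is N = mg cos 21.80° = 181.981 N.
With no friction, a = g sin 21.80° = 3.6396 m/s².
Starting from rest, L = ½at², so t = √(2L/a) = √(2 × 12.8 / 3.6396) = 2.6521 s.

2.65 s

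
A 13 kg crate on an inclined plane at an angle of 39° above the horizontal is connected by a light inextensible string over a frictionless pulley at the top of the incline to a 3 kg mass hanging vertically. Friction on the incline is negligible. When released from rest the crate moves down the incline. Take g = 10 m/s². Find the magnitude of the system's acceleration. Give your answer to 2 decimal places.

3.24 m/s²

For the crate on the incline: the weight component along the slope is m₁g sin 39° = 13 × 10 × 0.6293 = 81.809 N and the normal force is N = m₁g cos 39° = 101.029 N.
Newton's second law for the crate (down-slope positive): 81.809 − T = 13 a. For the hanging mass (upward positive): T − 3 × 10 = 3 a.
Adding the two equations eliminates T: 51.809 = 16 a, so a = 3.2381 m/s².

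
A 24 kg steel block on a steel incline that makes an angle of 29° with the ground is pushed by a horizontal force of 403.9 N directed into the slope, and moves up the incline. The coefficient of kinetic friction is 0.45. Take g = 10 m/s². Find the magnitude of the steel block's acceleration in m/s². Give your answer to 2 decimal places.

2.26 m/s²

The horizontal push has components F cos 29° = 403.9 × 0.8746 = 353.251 N up the incline and F sin 29° = 403.9 × 0.4848 = 195.811 N pressing into the surface.
The normal force is therefore N = mg cos 29° + F sin 29° = 209.904 + 195.811 = 405.715 N, and kinetic friction down the slope is μN = 0.45 × 405.715 = 182.572 N.
Along the incline: F cos 29° − mg sin 29° − μN = ma, so 353.251 − 116.352 − 182.572 = 24 a, giving a = 2.2636 m/s².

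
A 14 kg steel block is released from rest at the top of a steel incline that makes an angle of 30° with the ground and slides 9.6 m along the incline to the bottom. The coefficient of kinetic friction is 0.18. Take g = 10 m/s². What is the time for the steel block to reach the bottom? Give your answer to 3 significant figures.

2.36 s

The weight component along the incline is mg sin 30° = 70.000 N and the normal force is N = mg cos 30° = 121.244 N.
Friction up the slope is f = μN = 0.18 × 121.244 = 21.824 N, so the net downslope force is 70.000 − 21.824 = 48.176 N and a = 48.176 / 14 = 3.4411 m/s².
Starting from rest, L = ½at², so t = √(2L/a) = √(2 × 9.6 / 3.4411) = 2.3621 s.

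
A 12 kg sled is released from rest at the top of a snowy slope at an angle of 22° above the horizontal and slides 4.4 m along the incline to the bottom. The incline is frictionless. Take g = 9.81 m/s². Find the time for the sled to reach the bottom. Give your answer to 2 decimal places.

The weight component along the incline is mg sin 22° = 44.099 N and the normal force is N = mg cos 22° = 109.148 N.
With no friction, a = g sin 22° = 3.6749 m/s².
Starting from rest, L = ½at², so t = √(2L/a) = √(2 × 4.4 / 3.6749) = 1.5475 s.

1.55 s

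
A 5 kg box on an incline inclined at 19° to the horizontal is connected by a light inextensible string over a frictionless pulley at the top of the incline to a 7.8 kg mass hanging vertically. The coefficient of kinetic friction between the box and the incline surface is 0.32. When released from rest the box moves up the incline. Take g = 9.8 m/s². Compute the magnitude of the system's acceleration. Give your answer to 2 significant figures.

For the box on the incline: the weight component along the slope is m₁g sin 19° = 5 × 9.8 × 0.3256 = 15.954 N and the normal force is N = m₁g cos 19° = 46.330 N.
Kinetic friction opposes the box's motion up the incline: f = μN = 0.32 × 46.330 = 14.826 N acting down the slope.
Newton's second law for the box (up-slope positive): T − 15.954 − 14.826 = 5 a. For the hanging mass (downward positive): 7.8 × 9.8 − T = 7.8 a.
Adding the two equations eliminates T: 45.660 = 12.8 a, so a = 3.5672 m/s².

3.6 m/s²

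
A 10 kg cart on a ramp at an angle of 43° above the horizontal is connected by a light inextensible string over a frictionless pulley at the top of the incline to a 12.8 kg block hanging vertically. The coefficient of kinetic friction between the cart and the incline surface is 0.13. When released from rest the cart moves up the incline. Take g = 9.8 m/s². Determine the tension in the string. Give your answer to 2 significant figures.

98 N

For the cart on the incline: the weight component along the slope is m₁g sin 43° = 10 × 9.8 × 0.6820 = 66.836 N and the normal force is N = m₁g cos 43° = 71.673 N.
Kinetic friction opposes the cart's motion up the incline: f = μN = 0.13 × 71.673 = 9.317 N acting down the slope.
Newton's second law for the cart (up-slope positive): T − 66.836 − 9.317 = 10 a. For the hanging block (downward positive): 12.8 × 9.8 − T = 12.8 a.
Adding the two equations eliminates T: 49.287 = 22.8 a, so a = 2.1617 m/s².
Then from the hanging block's equation, T = 12.8 × (9.8 − 2.1617) = 97.770 N.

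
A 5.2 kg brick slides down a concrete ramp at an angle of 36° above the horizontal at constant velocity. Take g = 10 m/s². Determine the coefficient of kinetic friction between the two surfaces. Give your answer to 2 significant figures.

0.73

At constant velocity the net force along the incline is zero: mg sin 36° = μ mg cos 36°.
So μ = tan 36° = 0.5878 / 0.8090 = 0.7266.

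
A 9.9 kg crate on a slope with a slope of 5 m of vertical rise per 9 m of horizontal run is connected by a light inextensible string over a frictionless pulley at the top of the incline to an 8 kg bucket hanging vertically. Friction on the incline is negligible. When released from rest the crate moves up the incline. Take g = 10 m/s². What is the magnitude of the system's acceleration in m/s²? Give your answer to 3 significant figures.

For the crate on the incline: the weight component along the slope is m₁g sin 29.05° = 9.9 × 10 × 0.4856 = 48.074 N and the normal force is N = m₁g cos 29.05° = 86.542 N.
Newton's second law for the crate (up-slope positive): T − 48.074 = 9.9 a. For the hanging bucket (downward positive): 8 × 10 − T = 8 a.
Adding the two equations eliminates T: 31.926 = 17.9 a, so a = 1.7836 m/s².

1.78 m/s²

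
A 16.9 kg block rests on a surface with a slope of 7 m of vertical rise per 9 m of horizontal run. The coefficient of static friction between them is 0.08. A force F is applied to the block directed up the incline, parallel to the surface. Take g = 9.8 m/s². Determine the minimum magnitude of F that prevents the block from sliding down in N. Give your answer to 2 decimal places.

91.22 N

The normal force is N = mg cos 37.87° = 130.733 N. With F at its minimum the block is on the verge of sliding down, so static friction is at its maximum μ_s N = 0.08 × 130.733 = 10.459 N and acts up the slope.
Equilibrium along the incline: F + μ_s N = mg sin 37.87°, so F = 101.681 − 10.459 = 91.222 N.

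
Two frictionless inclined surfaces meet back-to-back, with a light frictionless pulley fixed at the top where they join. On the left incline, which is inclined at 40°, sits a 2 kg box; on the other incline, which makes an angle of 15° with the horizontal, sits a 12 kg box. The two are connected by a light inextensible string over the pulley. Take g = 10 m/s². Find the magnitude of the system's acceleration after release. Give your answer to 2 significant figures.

1.3 m/s²

Resolve each weight along its own incline: the 2 kg mass has component 2 × 10 × sin 40° = 12.856 N down its slope, and the 12 kg mass has 12 × 10 × sin 15° = 31.058 N down its slope.
The 12 kg side's 31.058 N exceeds the other side's 12.856 N, so that mass slides down and the 2 kg mass slides up. Taking that direction as positive, Newton's second law for the whole system gives 31.058 − 12.856 = (2 + 12) a, so a = 18.202 / 14 = 1.3001 m/s².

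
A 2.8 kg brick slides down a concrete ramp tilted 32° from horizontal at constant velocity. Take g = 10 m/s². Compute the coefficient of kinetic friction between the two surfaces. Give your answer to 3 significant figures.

0.625

At constant velocity the net force along the incline is zero: mg sin 32° = μ mg cos 32°.
So μ = tan 32° = 0.5299 / 0.8480 = 0.6249.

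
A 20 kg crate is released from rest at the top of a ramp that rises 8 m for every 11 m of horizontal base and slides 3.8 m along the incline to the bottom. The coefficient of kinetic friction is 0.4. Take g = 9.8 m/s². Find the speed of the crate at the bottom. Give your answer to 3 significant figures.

4.44 m/s

The weight component along the incline is mg sin 36.03° = 115.282 N and the normal force is N = mg cos 36.03° = 158.512 N.
Friction up the slope is f = μN = 0.4 × 158.512 = 63.405 N, so the net downslope force is 115.282 − 63.405 = 51.877 N and a = 51.877 / 20 = 2.5939 m/s².
Starting from rest over a distance of 3.8 m, v² = 2aL = 2 × 2.5939 × 3.8 = 19.7136, so v = 4.4400 m/s.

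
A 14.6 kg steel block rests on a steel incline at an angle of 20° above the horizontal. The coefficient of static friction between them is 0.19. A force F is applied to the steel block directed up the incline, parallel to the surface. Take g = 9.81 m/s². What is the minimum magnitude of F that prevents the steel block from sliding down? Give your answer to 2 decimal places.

The normal force is N = mg cos 20° = 134.588 N. With F at its minimum the steel block is on the verge of sliding down, so static friction is at its maximum μ_s N = 0.19 × 134.588 = 25.572 N and acts up the slope.
Equilibrium along the incline: F + μ_s N = mg sin 20°, so F = 48.986 − 25.572 = 23.414 N.

23.41 N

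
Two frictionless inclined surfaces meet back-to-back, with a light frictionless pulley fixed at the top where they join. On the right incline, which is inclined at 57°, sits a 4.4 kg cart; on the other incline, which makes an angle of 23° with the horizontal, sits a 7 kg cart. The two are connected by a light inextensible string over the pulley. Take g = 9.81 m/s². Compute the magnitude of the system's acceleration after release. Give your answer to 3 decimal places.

Resolve each weight along its own incline: the 4.4 kg mass has component 4.4 × 9.81 × sin 57° = 36.200 N down its slope, and the 7 kg mass has 7 × 9.81 × sin 23° = 26.832 N down its slope.
The 4.4 kg side's 36.200 N exceeds the other side's 26.832 N, so that mass slides down and the 7 kg mass slides up. Taking that direction as positive, Newton's second law for the whole system gives 36.200 − 26.832 = (4.4 + 7) a, so a = 9.368 / 11.4 = 0.8218 m/s².

0.822 m/s²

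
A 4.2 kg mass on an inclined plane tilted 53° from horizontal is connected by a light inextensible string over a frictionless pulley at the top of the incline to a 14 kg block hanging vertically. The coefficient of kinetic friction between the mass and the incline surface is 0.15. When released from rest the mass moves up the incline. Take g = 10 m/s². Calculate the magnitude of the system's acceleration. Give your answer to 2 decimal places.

For the mass on the incline: the weight component along the slope is m₁g sin 53° = 4.2 × 10 × 0.7986 = 33.541 N and the normal force is N = m₁g cos 53° = 25.276 N.
Kinetic friction opposes the mass's motion up the incline: f = μN = 0.15 × 25.276 = 3.791 N acting down the slope.
Newton's second law for the mass (up-slope positive): T − 33.541 − 3.791 = 4.2 a. For the hanging block (downward positive): 14 × 10 − T = 14 a.
Adding the two equations eliminates T: 102.668 = 18.2 a, so a = 5.6411 m/s².

5.64 m/s²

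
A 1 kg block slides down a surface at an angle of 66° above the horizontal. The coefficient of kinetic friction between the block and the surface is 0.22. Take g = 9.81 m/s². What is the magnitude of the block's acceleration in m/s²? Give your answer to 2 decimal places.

Resolving the weight along the incline: the component pulling the block down the slope is mg sin 66° = 1 × 9.81 × 0.9135 = 8.961 N, and the normal force is N = mg cos 66° = 1 × 9.81 × 0.4067 = 3.990 N.
Kinetic friction acts up the slope with magnitude f = μN = 0.22 × 3.990 = 0.878 N.
Net force along the incline is 8.961 − 0.878 = 8.083 N, so a = 8.083 / 1 = 8.0830 m/s².

8.08 m/s²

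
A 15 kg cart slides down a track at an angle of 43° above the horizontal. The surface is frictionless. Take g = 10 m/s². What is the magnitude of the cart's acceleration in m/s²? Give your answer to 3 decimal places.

Resolving the weight along the incline: the component pulling the cart down the slope is mg sin 43° = 15 × 10 × 0.6820 = 102.300 N, and the normal force is N = mg cos 43° = 15 × 10 × 0.7314 = 109.710 N.
With no friction the net force along the incline is 102.300 N, so a = g sin 43° = 102.300 / 15 = 6.8200 m/s².

6.820 m/s²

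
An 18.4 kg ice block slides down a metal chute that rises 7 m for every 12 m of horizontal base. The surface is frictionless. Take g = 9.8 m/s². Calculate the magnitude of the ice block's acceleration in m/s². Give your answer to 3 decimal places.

Resolving the weight along the incline: the component pulling the ice block down the slope is mg sin 30.26° = 18.4 × 9.8 × 0.5039 = 90.863 N, and the normal force is N = mg cos 30.26° = 18.4 × 9.8 × 0.8638 = 155.760 N.
With no friction the net force along the incline is 90.863 N, so a = g sin 30.26° = 90.863 / 18.4 = 4.9382 m/s².

4.938 m/s²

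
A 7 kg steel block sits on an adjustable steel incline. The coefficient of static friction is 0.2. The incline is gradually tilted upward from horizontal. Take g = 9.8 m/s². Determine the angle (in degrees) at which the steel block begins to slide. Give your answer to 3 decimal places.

11.310°

At the threshold of sliding, static friction is at its maximum μ_s N and exactly balances the weight component along the incline: mg sin θ = μ_s mg cos θ.
Hence tan θ = μ_s = 0.2, so θ = arctan(0.2) = 11.3099°.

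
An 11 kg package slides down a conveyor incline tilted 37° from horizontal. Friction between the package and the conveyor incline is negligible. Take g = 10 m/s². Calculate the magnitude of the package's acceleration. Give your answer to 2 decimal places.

6.02 m/s²

Resolving the weight along the incline: the component pulling the package down the slope is mg sin 37° = 11 × 10 × 0.6018 = 66.198 N, and the normal force is N = mg cos 37° = 11 × 10 × 0.7986 = 87.846 N.
With no friction the net force along the incline is 66.198 N, so a = g sin 37° = 66.198 / 11 = 6.0180 m/s².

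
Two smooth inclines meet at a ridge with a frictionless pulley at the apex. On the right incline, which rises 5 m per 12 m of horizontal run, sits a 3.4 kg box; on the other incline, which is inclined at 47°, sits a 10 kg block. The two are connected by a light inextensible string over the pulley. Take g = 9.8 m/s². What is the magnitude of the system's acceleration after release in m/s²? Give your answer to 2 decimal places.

Resolve each weight along its own incline: the 3.4 kg mass has component 3.4 × 9.8 × sin 22.62° = 12.815 N down its slope, and the 10 kg mass has 10 × 9.8 × sin 47° = 71.673 N down its slope.
The 10 kg side's 71.673 N exceeds the other side's 12.815 N, so that mass slides down and the 3.4 kg mass slides up. Taking that direction as positive, Newton's second law for the whole system gives 71.673 − 12.815 = (3.4 + 10) a, so a = 58.858 / 13.4 = 4.3924 m/s².

4.39 m/s²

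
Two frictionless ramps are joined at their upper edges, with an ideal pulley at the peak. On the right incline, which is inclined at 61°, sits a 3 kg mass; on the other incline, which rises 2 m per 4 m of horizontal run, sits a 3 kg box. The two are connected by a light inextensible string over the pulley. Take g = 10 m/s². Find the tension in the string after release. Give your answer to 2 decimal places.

Resolve each weight along its own incline: the 3 kg mass has component 3 × 10 × sin 61° = 26.239 N down its slope, and the 3 kg mass has 3 × 10 × sin 26.57° = 13.416 N down its slope.
The 3 kg side's 26.239 N exceeds the other side's 13.416 N, so that mass slides down and the 3 kg mass slides up. Taking that direction as positive, Newton's second law for the whole system gives 26.239 − 13.416 = (3 + 3) a, so a = 12.823 / 6 = 2.1372 m/s².
For the 3 kg mass (up-slope positive): T − 13.416 = 3 × 2.1372, so T = 19.828 N.

19.83 N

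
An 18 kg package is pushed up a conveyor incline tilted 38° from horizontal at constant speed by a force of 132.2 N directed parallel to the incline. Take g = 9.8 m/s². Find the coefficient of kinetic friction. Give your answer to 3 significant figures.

At constant speed ΣF = 0 along the incline. The applied 132.2 N acts up the slope; the weight component mg sin 38° = 108.603 N and kinetic friction μN both act down the slope.
So 132.2 = 108.603 + μ × 139.005, giving μ = (132.2 − 108.603) / 139.005 = 0.1698.

0.170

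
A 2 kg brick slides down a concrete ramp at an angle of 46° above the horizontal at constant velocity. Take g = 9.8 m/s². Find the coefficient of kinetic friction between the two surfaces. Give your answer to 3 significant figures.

At constant velocity the net force along the incline is zero: mg sin 46° = μ mg cos 46°.
So μ = tan 46° = 0.7193 / 0.6947 = 1.0354.

1.04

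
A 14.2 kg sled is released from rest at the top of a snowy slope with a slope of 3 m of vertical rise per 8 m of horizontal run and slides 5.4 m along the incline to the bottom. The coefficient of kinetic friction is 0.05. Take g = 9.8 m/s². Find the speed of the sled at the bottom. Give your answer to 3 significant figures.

The weight component along the incline is mg sin 20.56° = 48.862 N and the normal force is N = mg cos 20.56° = 130.300 N.
Friction up the slope is f = μN = 0.05 × 130.300 = 6.515 N, so the net downslope force is 48.862 − 6.515 = 42.347 N and a = 42.347 / 14.2 = 2.9822 m/s².
Starting from rest over a distance of 5.4 m, v² = 2aL = 2 × 2.9822 × 5.4 = 32.2078, so v = 5.6752 m/s.

5.68 m/s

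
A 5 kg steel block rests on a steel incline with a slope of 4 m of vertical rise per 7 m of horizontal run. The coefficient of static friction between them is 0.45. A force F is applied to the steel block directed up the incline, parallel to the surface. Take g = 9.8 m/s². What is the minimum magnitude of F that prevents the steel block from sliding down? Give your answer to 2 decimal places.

The normal force is N = mg cos 29.74° = 42.544 N. With F at its minimum the steel block is on the verge of sliding down, so static friction is at its maximum μ_s N = 0.45 × 42.544 = 19.145 N and acts up the slope.
Equilibrium along the incline: F + μ_s N = mg sin 29.74°, so F = 24.311 − 19.145 = 5.166 N.

5.17 N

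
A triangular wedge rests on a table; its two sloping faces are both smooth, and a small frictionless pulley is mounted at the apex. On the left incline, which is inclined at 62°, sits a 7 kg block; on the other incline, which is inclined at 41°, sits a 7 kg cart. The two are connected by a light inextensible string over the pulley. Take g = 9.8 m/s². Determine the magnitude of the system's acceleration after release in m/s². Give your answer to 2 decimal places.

1.11 m/s²

Resolve each weight along its own incline: the 7 kg mass has component 7 × 9.8 × sin 62° = 60.570 N down its slope, and the 7 kg mass has 7 × 9.8 × sin 41° = 45.006 N down its slope.
The 7 kg side's 60.570 N exceeds the other side's 45.006 N, so that mass slides down and the 7 kg mass slides up. Taking that direction as positive, Newton's second law for the whole system gives 60.570 − 45.006 = (7 + 7) a, so a = 15.564 / 14 = 1.1117 m/s².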